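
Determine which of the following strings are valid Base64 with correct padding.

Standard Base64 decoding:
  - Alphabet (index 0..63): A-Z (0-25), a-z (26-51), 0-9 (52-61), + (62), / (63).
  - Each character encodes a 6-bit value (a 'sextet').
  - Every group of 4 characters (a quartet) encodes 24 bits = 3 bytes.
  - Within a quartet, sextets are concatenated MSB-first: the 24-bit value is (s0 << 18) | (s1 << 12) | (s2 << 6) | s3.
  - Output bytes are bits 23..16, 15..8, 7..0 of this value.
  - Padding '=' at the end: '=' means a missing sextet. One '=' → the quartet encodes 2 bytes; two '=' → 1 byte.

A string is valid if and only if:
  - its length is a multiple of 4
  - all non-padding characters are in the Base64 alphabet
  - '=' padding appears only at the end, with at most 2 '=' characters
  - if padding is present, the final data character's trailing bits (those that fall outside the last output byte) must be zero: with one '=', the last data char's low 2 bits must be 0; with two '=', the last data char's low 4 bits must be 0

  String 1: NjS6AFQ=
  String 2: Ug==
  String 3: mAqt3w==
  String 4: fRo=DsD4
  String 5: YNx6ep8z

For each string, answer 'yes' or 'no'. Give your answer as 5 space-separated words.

Answer: yes yes yes no yes

Derivation:
String 1: 'NjS6AFQ=' → valid
String 2: 'Ug==' → valid
String 3: 'mAqt3w==' → valid
String 4: 'fRo=DsD4' → invalid (bad char(s): ['=']; '=' in middle)
String 5: 'YNx6ep8z' → valid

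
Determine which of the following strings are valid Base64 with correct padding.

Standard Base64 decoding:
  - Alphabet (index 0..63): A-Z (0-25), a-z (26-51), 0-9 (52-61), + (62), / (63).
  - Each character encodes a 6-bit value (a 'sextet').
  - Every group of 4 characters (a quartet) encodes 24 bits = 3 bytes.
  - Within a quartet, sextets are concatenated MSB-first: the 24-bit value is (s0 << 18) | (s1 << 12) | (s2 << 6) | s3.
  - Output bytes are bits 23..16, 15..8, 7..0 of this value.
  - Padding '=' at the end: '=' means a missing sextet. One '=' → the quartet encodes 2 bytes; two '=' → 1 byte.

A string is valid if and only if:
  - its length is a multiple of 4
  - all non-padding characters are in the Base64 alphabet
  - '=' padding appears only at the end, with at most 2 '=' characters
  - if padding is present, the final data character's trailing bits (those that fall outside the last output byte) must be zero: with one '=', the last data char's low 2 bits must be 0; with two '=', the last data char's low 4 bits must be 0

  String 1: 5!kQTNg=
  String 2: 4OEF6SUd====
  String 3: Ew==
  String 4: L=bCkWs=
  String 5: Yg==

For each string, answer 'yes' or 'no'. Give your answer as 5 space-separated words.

String 1: '5!kQTNg=' → invalid (bad char(s): ['!'])
String 2: '4OEF6SUd====' → invalid (4 pad chars (max 2))
String 3: 'Ew==' → valid
String 4: 'L=bCkWs=' → invalid (bad char(s): ['=']; '=' in middle)
String 5: 'Yg==' → valid

Answer: no no yes no yes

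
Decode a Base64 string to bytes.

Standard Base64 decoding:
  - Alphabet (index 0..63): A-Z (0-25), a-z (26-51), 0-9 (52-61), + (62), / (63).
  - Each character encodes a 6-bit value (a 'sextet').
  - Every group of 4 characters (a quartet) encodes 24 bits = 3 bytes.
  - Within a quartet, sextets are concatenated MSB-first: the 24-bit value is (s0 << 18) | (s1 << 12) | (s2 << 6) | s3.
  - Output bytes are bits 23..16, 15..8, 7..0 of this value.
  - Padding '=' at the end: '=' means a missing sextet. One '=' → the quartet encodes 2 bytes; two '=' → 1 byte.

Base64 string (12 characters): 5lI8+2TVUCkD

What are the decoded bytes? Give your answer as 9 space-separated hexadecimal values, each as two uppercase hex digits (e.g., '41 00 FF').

Answer: E6 52 3C FB 64 D5 50 29 03

Derivation:
After char 0 ('5'=57): chars_in_quartet=1 acc=0x39 bytes_emitted=0
After char 1 ('l'=37): chars_in_quartet=2 acc=0xE65 bytes_emitted=0
After char 2 ('I'=8): chars_in_quartet=3 acc=0x39948 bytes_emitted=0
After char 3 ('8'=60): chars_in_quartet=4 acc=0xE6523C -> emit E6 52 3C, reset; bytes_emitted=3
After char 4 ('+'=62): chars_in_quartet=1 acc=0x3E bytes_emitted=3
After char 5 ('2'=54): chars_in_quartet=2 acc=0xFB6 bytes_emitted=3
After char 6 ('T'=19): chars_in_quartet=3 acc=0x3ED93 bytes_emitted=3
After char 7 ('V'=21): chars_in_quartet=4 acc=0xFB64D5 -> emit FB 64 D5, reset; bytes_emitted=6
After char 8 ('U'=20): chars_in_quartet=1 acc=0x14 bytes_emitted=6
After char 9 ('C'=2): chars_in_quartet=2 acc=0x502 bytes_emitted=6
After char 10 ('k'=36): chars_in_quartet=3 acc=0x140A4 bytes_emitted=6
After char 11 ('D'=3): chars_in_quartet=4 acc=0x502903 -> emit 50 29 03, reset; bytes_emitted=9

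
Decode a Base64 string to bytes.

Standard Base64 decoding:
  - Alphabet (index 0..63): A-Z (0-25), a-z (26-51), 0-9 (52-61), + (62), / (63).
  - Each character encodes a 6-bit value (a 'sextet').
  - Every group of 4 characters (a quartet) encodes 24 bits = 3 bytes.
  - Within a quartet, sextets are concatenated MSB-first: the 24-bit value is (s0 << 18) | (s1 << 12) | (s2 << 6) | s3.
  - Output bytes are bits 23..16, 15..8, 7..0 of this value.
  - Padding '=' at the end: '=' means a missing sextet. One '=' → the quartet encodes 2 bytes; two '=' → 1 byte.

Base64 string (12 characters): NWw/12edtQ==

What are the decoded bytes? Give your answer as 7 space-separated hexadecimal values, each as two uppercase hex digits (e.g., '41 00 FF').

After char 0 ('N'=13): chars_in_quartet=1 acc=0xD bytes_emitted=0
After char 1 ('W'=22): chars_in_quartet=2 acc=0x356 bytes_emitted=0
After char 2 ('w'=48): chars_in_quartet=3 acc=0xD5B0 bytes_emitted=0
After char 3 ('/'=63): chars_in_quartet=4 acc=0x356C3F -> emit 35 6C 3F, reset; bytes_emitted=3
After char 4 ('1'=53): chars_in_quartet=1 acc=0x35 bytes_emitted=3
After char 5 ('2'=54): chars_in_quartet=2 acc=0xD76 bytes_emitted=3
After char 6 ('e'=30): chars_in_quartet=3 acc=0x35D9E bytes_emitted=3
After char 7 ('d'=29): chars_in_quartet=4 acc=0xD7679D -> emit D7 67 9D, reset; bytes_emitted=6
After char 8 ('t'=45): chars_in_quartet=1 acc=0x2D bytes_emitted=6
After char 9 ('Q'=16): chars_in_quartet=2 acc=0xB50 bytes_emitted=6
Padding '==': partial quartet acc=0xB50 -> emit B5; bytes_emitted=7

Answer: 35 6C 3F D7 67 9D B5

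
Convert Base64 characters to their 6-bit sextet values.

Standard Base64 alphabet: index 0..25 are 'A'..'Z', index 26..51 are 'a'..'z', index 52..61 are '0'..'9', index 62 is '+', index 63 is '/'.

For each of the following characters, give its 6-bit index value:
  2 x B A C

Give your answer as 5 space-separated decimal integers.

'2': 0..9 range, 52 + ord('2') − ord('0') = 54
'x': a..z range, 26 + ord('x') − ord('a') = 49
'B': A..Z range, ord('B') − ord('A') = 1
'A': A..Z range, ord('A') − ord('A') = 0
'C': A..Z range, ord('C') − ord('A') = 2

Answer: 54 49 1 0 2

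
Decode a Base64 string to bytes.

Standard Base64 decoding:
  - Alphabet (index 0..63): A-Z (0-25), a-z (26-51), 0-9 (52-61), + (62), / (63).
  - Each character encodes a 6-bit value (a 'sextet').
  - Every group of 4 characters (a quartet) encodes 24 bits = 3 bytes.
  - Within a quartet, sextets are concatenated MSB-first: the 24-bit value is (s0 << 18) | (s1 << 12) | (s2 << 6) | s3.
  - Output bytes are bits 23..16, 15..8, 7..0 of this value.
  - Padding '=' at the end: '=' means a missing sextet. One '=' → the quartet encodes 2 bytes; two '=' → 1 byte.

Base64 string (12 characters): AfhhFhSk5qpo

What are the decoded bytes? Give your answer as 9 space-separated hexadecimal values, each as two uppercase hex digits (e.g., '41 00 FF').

Answer: 01 F8 61 16 14 A4 E6 AA 68

Derivation:
After char 0 ('A'=0): chars_in_quartet=1 acc=0x0 bytes_emitted=0
After char 1 ('f'=31): chars_in_quartet=2 acc=0x1F bytes_emitted=0
After char 2 ('h'=33): chars_in_quartet=3 acc=0x7E1 bytes_emitted=0
After char 3 ('h'=33): chars_in_quartet=4 acc=0x1F861 -> emit 01 F8 61, reset; bytes_emitted=3
After char 4 ('F'=5): chars_in_quartet=1 acc=0x5 bytes_emitted=3
After char 5 ('h'=33): chars_in_quartet=2 acc=0x161 bytes_emitted=3
After char 6 ('S'=18): chars_in_quartet=3 acc=0x5852 bytes_emitted=3
After char 7 ('k'=36): chars_in_quartet=4 acc=0x1614A4 -> emit 16 14 A4, reset; bytes_emitted=6
After char 8 ('5'=57): chars_in_quartet=1 acc=0x39 bytes_emitted=6
After char 9 ('q'=42): chars_in_quartet=2 acc=0xE6A bytes_emitted=6
After char 10 ('p'=41): chars_in_quartet=3 acc=0x39AA9 bytes_emitted=6
After char 11 ('o'=40): chars_in_quartet=4 acc=0xE6AA68 -> emit E6 AA 68, reset; bytes_emitted=9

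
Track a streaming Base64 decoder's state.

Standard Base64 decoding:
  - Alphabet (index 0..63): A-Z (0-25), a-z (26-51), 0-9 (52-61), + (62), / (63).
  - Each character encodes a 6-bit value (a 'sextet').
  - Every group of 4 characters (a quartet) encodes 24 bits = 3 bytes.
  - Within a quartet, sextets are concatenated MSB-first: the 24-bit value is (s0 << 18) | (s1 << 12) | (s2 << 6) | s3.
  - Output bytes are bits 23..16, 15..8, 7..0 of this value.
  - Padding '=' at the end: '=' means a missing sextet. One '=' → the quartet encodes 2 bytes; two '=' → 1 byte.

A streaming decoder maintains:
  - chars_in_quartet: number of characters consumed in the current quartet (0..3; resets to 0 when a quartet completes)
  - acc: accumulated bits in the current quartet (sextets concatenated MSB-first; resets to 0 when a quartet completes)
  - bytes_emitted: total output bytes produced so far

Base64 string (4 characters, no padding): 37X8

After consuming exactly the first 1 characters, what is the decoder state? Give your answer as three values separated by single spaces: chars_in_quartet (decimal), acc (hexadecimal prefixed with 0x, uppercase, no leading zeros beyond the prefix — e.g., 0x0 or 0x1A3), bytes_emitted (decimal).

After char 0 ('3'=55): chars_in_quartet=1 acc=0x37 bytes_emitted=0

Answer: 1 0x37 0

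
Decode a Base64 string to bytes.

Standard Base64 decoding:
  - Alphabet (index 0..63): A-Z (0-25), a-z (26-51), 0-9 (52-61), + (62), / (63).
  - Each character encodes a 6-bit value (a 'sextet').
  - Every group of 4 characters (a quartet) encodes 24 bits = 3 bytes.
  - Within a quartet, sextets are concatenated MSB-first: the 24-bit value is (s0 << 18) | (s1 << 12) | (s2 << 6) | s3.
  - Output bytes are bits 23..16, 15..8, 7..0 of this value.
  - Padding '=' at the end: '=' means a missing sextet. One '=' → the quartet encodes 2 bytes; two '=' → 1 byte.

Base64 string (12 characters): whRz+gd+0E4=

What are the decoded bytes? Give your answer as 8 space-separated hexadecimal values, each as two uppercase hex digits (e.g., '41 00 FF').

Answer: C2 14 73 FA 07 7E D0 4E

Derivation:
After char 0 ('w'=48): chars_in_quartet=1 acc=0x30 bytes_emitted=0
After char 1 ('h'=33): chars_in_quartet=2 acc=0xC21 bytes_emitted=0
After char 2 ('R'=17): chars_in_quartet=3 acc=0x30851 bytes_emitted=0
After char 3 ('z'=51): chars_in_quartet=4 acc=0xC21473 -> emit C2 14 73, reset; bytes_emitted=3
After char 4 ('+'=62): chars_in_quartet=1 acc=0x3E bytes_emitted=3
After char 5 ('g'=32): chars_in_quartet=2 acc=0xFA0 bytes_emitted=3
After char 6 ('d'=29): chars_in_quartet=3 acc=0x3E81D bytes_emitted=3
After char 7 ('+'=62): chars_in_quartet=4 acc=0xFA077E -> emit FA 07 7E, reset; bytes_emitted=6
After char 8 ('0'=52): chars_in_quartet=1 acc=0x34 bytes_emitted=6
After char 9 ('E'=4): chars_in_quartet=2 acc=0xD04 bytes_emitted=6
After char 10 ('4'=56): chars_in_quartet=3 acc=0x34138 bytes_emitted=6
Padding '=': partial quartet acc=0x34138 -> emit D0 4E; bytes_emitted=8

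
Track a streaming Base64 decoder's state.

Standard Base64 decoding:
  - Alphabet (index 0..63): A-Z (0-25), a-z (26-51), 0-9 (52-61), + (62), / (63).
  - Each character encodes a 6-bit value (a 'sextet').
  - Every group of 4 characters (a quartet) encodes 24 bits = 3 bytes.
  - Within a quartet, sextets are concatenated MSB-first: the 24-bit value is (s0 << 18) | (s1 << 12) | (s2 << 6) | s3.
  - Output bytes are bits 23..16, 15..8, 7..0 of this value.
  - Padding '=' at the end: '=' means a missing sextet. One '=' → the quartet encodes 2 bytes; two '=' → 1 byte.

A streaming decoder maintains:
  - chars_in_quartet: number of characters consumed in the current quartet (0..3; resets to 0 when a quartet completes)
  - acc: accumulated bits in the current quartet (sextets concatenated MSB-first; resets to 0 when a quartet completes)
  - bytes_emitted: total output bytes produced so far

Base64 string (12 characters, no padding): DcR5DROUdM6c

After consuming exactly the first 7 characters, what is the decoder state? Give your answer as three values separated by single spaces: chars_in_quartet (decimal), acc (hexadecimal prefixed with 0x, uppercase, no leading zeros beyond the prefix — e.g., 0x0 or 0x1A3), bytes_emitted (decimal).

After char 0 ('D'=3): chars_in_quartet=1 acc=0x3 bytes_emitted=0
After char 1 ('c'=28): chars_in_quartet=2 acc=0xDC bytes_emitted=0
After char 2 ('R'=17): chars_in_quartet=3 acc=0x3711 bytes_emitted=0
After char 3 ('5'=57): chars_in_quartet=4 acc=0xDC479 -> emit 0D C4 79, reset; bytes_emitted=3
After char 4 ('D'=3): chars_in_quartet=1 acc=0x3 bytes_emitted=3
After char 5 ('R'=17): chars_in_quartet=2 acc=0xD1 bytes_emitted=3
After char 6 ('O'=14): chars_in_quartet=3 acc=0x344E bytes_emitted=3

Answer: 3 0x344E 3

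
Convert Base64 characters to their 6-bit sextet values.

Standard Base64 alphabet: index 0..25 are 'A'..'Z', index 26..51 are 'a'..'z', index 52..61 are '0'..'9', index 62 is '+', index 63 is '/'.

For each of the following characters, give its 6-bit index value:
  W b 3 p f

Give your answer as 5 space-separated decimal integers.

'W': A..Z range, ord('W') − ord('A') = 22
'b': a..z range, 26 + ord('b') − ord('a') = 27
'3': 0..9 range, 52 + ord('3') − ord('0') = 55
'p': a..z range, 26 + ord('p') − ord('a') = 41
'f': a..z range, 26 + ord('f') − ord('a') = 31

Answer: 22 27 55 41 31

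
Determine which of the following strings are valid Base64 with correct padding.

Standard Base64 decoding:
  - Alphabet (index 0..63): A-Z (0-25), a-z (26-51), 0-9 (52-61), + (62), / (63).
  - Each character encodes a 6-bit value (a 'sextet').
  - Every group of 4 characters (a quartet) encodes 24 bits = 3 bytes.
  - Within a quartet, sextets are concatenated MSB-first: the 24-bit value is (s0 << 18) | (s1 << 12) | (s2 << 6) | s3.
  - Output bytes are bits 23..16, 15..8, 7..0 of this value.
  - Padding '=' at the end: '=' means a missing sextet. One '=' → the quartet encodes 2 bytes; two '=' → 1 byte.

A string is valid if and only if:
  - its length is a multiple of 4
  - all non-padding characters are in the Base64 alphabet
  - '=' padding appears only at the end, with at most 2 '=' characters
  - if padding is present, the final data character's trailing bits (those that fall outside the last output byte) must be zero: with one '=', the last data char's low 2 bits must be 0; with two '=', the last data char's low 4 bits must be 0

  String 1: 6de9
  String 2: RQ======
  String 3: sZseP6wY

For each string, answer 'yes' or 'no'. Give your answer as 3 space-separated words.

String 1: '6de9' → valid
String 2: 'RQ======' → invalid (6 pad chars (max 2))
String 3: 'sZseP6wY' → valid

Answer: yes no yes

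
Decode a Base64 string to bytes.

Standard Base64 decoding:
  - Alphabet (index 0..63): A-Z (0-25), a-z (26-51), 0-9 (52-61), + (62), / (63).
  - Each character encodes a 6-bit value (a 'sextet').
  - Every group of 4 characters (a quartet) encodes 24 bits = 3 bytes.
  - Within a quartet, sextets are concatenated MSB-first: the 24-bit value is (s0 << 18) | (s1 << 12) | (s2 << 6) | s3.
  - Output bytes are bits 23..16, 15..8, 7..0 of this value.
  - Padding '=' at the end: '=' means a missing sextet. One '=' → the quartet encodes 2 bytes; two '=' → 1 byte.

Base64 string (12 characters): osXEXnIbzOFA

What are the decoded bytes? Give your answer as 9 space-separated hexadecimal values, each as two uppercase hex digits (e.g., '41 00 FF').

After char 0 ('o'=40): chars_in_quartet=1 acc=0x28 bytes_emitted=0
After char 1 ('s'=44): chars_in_quartet=2 acc=0xA2C bytes_emitted=0
After char 2 ('X'=23): chars_in_quartet=3 acc=0x28B17 bytes_emitted=0
After char 3 ('E'=4): chars_in_quartet=4 acc=0xA2C5C4 -> emit A2 C5 C4, reset; bytes_emitted=3
After char 4 ('X'=23): chars_in_quartet=1 acc=0x17 bytes_emitted=3
After char 5 ('n'=39): chars_in_quartet=2 acc=0x5E7 bytes_emitted=3
After char 6 ('I'=8): chars_in_quartet=3 acc=0x179C8 bytes_emitted=3
After char 7 ('b'=27): chars_in_quartet=4 acc=0x5E721B -> emit 5E 72 1B, reset; bytes_emitted=6
After char 8 ('z'=51): chars_in_quartet=1 acc=0x33 bytes_emitted=6
After char 9 ('O'=14): chars_in_quartet=2 acc=0xCCE bytes_emitted=6
After char 10 ('F'=5): chars_in_quartet=3 acc=0x33385 bytes_emitted=6
After char 11 ('A'=0): chars_in_quartet=4 acc=0xCCE140 -> emit CC E1 40, reset; bytes_emitted=9

Answer: A2 C5 C4 5E 72 1B CC E1 40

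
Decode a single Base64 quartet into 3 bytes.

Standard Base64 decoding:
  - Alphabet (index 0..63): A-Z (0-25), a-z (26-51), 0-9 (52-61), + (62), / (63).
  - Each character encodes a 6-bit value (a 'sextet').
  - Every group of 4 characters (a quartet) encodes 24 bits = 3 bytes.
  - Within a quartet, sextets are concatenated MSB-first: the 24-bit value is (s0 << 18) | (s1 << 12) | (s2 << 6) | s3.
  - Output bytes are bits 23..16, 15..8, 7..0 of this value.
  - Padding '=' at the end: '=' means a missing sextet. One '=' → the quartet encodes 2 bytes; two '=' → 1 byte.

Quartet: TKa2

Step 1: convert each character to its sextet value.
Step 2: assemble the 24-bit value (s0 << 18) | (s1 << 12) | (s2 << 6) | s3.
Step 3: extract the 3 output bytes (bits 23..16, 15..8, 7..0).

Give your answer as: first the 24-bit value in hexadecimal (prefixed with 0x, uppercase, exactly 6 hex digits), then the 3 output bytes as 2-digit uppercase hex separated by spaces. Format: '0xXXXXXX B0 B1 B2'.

Answer: 0x4CA6B6 4C A6 B6

Derivation:
Sextets: T=19, K=10, a=26, 2=54
24-bit: (19<<18) | (10<<12) | (26<<6) | 54
      = 0x4C0000 | 0x00A000 | 0x000680 | 0x000036
      = 0x4CA6B6
Bytes: (v>>16)&0xFF=4C, (v>>8)&0xFF=A6, v&0xFF=B6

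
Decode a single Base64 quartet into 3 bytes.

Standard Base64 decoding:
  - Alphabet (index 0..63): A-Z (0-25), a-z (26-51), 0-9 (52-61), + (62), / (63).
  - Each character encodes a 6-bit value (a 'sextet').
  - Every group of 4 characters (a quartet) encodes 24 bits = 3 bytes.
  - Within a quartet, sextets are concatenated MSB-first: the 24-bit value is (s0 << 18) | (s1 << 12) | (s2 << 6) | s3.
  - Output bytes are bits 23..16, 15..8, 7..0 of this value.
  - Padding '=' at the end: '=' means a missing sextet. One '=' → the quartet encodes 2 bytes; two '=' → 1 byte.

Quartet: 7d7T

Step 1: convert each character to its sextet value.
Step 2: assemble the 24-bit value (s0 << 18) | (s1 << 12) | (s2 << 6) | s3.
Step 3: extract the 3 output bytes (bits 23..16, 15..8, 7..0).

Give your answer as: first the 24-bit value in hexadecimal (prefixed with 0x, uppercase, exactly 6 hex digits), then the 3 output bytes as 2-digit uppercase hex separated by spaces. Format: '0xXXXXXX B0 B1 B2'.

Sextets: 7=59, d=29, 7=59, T=19
24-bit: (59<<18) | (29<<12) | (59<<6) | 19
      = 0xEC0000 | 0x01D000 | 0x000EC0 | 0x000013
      = 0xEDDED3
Bytes: (v>>16)&0xFF=ED, (v>>8)&0xFF=DE, v&0xFF=D3

Answer: 0xEDDED3 ED DE D3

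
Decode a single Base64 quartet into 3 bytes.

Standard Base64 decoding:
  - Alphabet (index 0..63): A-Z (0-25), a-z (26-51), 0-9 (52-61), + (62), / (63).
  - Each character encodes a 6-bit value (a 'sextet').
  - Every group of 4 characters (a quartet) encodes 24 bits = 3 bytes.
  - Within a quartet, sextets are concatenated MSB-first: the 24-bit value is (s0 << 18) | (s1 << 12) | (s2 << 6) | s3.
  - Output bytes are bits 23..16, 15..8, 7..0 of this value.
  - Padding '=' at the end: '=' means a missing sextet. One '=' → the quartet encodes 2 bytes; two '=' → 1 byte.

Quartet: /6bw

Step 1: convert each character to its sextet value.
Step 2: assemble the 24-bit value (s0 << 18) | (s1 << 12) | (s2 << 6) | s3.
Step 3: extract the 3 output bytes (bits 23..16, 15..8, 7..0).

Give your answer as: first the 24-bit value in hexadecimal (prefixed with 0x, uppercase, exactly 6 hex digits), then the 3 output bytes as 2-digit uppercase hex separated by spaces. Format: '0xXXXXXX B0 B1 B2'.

Answer: 0xFFA6F0 FF A6 F0

Derivation:
Sextets: /=63, 6=58, b=27, w=48
24-bit: (63<<18) | (58<<12) | (27<<6) | 48
      = 0xFC0000 | 0x03A000 | 0x0006C0 | 0x000030
      = 0xFFA6F0
Bytes: (v>>16)&0xFF=FF, (v>>8)&0xFF=A6, v&0xFF=F0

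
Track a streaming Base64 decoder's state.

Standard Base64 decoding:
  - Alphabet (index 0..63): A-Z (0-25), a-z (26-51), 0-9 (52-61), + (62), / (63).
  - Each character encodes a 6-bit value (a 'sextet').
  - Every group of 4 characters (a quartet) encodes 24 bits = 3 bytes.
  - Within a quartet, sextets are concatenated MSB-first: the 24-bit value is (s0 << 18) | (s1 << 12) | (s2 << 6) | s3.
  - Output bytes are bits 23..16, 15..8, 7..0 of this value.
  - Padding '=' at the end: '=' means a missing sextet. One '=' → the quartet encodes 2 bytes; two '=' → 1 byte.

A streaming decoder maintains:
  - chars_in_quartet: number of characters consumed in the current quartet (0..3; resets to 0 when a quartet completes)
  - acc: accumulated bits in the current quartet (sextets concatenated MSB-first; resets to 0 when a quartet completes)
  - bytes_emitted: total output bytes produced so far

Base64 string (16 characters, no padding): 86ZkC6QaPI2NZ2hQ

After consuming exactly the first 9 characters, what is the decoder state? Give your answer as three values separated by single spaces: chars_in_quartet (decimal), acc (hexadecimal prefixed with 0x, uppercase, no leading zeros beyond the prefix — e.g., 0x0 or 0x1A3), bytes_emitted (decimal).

Answer: 1 0xF 6

Derivation:
After char 0 ('8'=60): chars_in_quartet=1 acc=0x3C bytes_emitted=0
After char 1 ('6'=58): chars_in_quartet=2 acc=0xF3A bytes_emitted=0
After char 2 ('Z'=25): chars_in_quartet=3 acc=0x3CE99 bytes_emitted=0
After char 3 ('k'=36): chars_in_quartet=4 acc=0xF3A664 -> emit F3 A6 64, reset; bytes_emitted=3
After char 4 ('C'=2): chars_in_quartet=1 acc=0x2 bytes_emitted=3
After char 5 ('6'=58): chars_in_quartet=2 acc=0xBA bytes_emitted=3
After char 6 ('Q'=16): chars_in_quartet=3 acc=0x2E90 bytes_emitted=3
After char 7 ('a'=26): chars_in_quartet=4 acc=0xBA41A -> emit 0B A4 1A, reset; bytes_emitted=6
After char 8 ('P'=15): chars_in_quartet=1 acc=0xF bytes_emitted=6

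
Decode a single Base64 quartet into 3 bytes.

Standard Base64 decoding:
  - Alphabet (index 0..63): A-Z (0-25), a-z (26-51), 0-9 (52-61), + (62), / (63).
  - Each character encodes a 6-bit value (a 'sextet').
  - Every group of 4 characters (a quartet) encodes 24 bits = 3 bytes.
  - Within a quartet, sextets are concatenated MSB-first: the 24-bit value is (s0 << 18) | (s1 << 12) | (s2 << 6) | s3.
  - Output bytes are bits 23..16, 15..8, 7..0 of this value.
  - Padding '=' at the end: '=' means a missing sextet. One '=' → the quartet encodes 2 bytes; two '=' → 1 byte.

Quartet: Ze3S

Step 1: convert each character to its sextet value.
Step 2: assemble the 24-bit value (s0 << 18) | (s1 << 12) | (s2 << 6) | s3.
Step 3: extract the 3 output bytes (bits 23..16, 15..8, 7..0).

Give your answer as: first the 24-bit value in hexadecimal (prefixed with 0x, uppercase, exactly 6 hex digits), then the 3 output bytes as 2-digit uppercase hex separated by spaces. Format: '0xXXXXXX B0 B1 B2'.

Sextets: Z=25, e=30, 3=55, S=18
24-bit: (25<<18) | (30<<12) | (55<<6) | 18
      = 0x640000 | 0x01E000 | 0x000DC0 | 0x000012
      = 0x65EDD2
Bytes: (v>>16)&0xFF=65, (v>>8)&0xFF=ED, v&0xFF=D2

Answer: 0x65EDD2 65 ED D2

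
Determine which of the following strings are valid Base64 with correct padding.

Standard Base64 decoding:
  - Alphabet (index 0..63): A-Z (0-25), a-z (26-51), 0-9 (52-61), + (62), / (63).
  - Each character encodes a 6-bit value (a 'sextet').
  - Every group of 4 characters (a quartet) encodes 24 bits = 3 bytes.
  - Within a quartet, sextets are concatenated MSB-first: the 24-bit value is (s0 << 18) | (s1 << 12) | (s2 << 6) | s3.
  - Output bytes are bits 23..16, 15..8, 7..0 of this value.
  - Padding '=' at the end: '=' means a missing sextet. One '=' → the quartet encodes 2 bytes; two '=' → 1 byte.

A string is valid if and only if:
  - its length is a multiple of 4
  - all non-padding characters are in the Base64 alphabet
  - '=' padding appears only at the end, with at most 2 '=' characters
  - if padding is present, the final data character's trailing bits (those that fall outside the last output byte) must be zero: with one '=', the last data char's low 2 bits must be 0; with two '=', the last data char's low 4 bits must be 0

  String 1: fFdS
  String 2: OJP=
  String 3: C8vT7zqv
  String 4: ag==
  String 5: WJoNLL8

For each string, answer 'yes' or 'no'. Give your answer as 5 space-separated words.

String 1: 'fFdS' → valid
String 2: 'OJP=' → invalid (bad trailing bits)
String 3: 'C8vT7zqv' → valid
String 4: 'ag==' → valid
String 5: 'WJoNLL8' → invalid (len=7 not mult of 4)

Answer: yes no yes yes no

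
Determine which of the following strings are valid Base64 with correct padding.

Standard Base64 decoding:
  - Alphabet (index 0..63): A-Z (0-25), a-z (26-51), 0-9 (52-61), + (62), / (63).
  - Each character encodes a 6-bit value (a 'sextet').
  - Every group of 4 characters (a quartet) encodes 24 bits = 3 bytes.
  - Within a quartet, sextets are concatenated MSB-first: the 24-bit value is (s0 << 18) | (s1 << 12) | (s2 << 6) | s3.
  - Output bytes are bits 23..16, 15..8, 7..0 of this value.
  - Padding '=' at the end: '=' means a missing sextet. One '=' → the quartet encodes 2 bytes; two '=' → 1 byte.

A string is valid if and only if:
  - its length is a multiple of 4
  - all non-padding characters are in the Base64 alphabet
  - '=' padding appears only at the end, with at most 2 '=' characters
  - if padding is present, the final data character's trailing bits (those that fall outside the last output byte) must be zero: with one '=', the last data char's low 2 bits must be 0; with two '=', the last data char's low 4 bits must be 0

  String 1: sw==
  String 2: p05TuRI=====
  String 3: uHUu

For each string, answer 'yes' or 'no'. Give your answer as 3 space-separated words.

Answer: yes no yes

Derivation:
String 1: 'sw==' → valid
String 2: 'p05TuRI=====' → invalid (5 pad chars (max 2))
String 3: 'uHUu' → valid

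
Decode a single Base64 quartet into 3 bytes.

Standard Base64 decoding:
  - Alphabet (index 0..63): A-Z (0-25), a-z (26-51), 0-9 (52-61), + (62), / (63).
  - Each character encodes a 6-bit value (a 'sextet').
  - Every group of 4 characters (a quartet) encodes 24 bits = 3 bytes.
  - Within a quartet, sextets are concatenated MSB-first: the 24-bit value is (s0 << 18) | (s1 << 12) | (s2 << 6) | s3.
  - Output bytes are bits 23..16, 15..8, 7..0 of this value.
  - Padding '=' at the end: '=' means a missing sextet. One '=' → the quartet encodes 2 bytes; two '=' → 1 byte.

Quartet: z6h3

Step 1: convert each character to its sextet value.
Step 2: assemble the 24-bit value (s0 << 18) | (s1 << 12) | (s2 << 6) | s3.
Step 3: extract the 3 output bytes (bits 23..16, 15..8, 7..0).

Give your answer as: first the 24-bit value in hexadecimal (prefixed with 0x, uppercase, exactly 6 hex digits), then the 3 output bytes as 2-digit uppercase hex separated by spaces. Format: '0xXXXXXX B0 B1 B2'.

Sextets: z=51, 6=58, h=33, 3=55
24-bit: (51<<18) | (58<<12) | (33<<6) | 55
      = 0xCC0000 | 0x03A000 | 0x000840 | 0x000037
      = 0xCFA877
Bytes: (v>>16)&0xFF=CF, (v>>8)&0xFF=A8, v&0xFF=77

Answer: 0xCFA877 CF A8 77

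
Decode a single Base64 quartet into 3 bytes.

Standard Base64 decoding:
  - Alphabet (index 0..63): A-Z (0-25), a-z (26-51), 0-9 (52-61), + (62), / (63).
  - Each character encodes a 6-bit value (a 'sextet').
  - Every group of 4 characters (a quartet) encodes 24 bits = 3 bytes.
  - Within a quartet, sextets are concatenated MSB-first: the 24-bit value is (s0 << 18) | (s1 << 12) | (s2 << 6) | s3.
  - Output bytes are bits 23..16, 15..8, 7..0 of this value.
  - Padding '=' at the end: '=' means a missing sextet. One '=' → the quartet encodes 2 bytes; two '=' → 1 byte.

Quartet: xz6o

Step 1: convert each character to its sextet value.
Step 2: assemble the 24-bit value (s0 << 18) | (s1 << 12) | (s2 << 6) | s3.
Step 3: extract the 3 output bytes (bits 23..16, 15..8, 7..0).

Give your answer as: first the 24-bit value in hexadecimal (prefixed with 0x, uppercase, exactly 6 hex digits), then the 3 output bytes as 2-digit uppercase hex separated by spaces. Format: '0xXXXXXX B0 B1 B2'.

Answer: 0xC73EA8 C7 3E A8

Derivation:
Sextets: x=49, z=51, 6=58, o=40
24-bit: (49<<18) | (51<<12) | (58<<6) | 40
      = 0xC40000 | 0x033000 | 0x000E80 | 0x000028
      = 0xC73EA8
Bytes: (v>>16)&0xFF=C7, (v>>8)&0xFF=3E, v&0xFF=A8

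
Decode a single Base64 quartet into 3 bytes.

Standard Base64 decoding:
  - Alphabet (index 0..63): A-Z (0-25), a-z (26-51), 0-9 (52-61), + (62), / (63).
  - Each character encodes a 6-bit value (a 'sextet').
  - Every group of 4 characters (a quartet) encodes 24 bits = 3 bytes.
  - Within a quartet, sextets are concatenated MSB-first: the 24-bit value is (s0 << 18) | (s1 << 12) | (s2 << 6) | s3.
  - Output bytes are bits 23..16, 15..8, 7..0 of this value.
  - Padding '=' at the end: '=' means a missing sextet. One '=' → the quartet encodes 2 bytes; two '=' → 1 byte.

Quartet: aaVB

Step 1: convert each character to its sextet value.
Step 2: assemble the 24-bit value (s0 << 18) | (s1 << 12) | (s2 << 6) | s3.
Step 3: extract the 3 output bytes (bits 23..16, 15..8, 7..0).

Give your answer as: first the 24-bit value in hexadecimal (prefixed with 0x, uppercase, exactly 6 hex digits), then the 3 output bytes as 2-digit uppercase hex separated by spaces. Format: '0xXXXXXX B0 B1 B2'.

Sextets: a=26, a=26, V=21, B=1
24-bit: (26<<18) | (26<<12) | (21<<6) | 1
      = 0x680000 | 0x01A000 | 0x000540 | 0x000001
      = 0x69A541
Bytes: (v>>16)&0xFF=69, (v>>8)&0xFF=A5, v&0xFF=41

Answer: 0x69A541 69 A5 41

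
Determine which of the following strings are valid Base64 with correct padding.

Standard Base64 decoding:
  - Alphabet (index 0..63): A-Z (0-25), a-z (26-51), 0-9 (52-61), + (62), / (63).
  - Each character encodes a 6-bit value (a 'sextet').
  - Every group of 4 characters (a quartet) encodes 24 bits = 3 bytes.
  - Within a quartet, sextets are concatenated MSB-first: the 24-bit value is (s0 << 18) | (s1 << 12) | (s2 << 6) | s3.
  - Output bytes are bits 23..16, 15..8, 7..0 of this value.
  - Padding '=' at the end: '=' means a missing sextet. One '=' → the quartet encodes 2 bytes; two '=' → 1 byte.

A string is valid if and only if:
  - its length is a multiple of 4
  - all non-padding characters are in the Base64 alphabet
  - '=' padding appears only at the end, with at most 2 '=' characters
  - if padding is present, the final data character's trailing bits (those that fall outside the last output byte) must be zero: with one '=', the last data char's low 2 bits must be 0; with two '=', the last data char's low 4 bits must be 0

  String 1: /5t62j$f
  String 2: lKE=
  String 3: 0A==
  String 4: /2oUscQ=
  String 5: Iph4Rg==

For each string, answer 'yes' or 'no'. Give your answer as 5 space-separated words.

String 1: '/5t62j$f' → invalid (bad char(s): ['$'])
String 2: 'lKE=' → valid
String 3: '0A==' → valid
String 4: '/2oUscQ=' → valid
String 5: 'Iph4Rg==' → valid

Answer: no yes yes yes yes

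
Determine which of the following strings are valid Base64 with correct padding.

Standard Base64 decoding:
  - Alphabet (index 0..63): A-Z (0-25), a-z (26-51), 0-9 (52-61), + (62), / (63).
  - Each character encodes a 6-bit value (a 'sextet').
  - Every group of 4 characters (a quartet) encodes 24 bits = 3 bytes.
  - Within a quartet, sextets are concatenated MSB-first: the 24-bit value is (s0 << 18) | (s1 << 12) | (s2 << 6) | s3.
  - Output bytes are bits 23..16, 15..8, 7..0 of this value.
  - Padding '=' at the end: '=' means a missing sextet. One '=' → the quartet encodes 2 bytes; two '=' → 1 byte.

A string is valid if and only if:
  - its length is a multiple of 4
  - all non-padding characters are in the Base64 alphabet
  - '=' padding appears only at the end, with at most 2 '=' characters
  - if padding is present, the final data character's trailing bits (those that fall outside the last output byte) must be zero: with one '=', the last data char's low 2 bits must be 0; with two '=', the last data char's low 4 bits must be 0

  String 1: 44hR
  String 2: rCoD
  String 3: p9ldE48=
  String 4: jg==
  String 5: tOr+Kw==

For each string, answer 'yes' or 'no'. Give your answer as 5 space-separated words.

Answer: yes yes yes yes yes

Derivation:
String 1: '44hR' → valid
String 2: 'rCoD' → valid
String 3: 'p9ldE48=' → valid
String 4: 'jg==' → valid
String 5: 'tOr+Kw==' → valid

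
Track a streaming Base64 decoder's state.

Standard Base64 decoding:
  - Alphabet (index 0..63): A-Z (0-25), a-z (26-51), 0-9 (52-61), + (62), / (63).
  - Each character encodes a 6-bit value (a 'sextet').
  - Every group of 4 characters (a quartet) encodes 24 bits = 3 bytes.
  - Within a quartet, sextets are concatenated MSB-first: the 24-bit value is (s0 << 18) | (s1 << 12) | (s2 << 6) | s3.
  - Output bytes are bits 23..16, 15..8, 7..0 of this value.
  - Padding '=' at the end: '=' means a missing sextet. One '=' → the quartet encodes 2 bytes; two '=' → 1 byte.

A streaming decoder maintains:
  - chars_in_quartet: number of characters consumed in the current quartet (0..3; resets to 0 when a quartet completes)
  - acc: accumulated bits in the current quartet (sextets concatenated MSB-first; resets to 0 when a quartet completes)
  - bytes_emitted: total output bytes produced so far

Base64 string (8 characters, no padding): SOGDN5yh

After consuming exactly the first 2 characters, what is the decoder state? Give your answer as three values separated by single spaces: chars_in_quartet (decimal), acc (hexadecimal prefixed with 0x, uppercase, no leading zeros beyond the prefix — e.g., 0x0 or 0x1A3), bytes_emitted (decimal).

Answer: 2 0x48E 0

Derivation:
After char 0 ('S'=18): chars_in_quartet=1 acc=0x12 bytes_emitted=0
After char 1 ('O'=14): chars_in_quartet=2 acc=0x48E bytes_emitted=0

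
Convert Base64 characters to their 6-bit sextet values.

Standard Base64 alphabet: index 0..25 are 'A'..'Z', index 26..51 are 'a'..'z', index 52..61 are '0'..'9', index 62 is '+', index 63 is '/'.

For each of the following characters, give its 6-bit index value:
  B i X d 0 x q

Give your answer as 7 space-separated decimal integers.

Answer: 1 34 23 29 52 49 42

Derivation:
'B': A..Z range, ord('B') − ord('A') = 1
'i': a..z range, 26 + ord('i') − ord('a') = 34
'X': A..Z range, ord('X') − ord('A') = 23
'd': a..z range, 26 + ord('d') − ord('a') = 29
'0': 0..9 range, 52 + ord('0') − ord('0') = 52
'x': a..z range, 26 + ord('x') − ord('a') = 49
'q': a..z range, 26 + ord('q') − ord('a') = 42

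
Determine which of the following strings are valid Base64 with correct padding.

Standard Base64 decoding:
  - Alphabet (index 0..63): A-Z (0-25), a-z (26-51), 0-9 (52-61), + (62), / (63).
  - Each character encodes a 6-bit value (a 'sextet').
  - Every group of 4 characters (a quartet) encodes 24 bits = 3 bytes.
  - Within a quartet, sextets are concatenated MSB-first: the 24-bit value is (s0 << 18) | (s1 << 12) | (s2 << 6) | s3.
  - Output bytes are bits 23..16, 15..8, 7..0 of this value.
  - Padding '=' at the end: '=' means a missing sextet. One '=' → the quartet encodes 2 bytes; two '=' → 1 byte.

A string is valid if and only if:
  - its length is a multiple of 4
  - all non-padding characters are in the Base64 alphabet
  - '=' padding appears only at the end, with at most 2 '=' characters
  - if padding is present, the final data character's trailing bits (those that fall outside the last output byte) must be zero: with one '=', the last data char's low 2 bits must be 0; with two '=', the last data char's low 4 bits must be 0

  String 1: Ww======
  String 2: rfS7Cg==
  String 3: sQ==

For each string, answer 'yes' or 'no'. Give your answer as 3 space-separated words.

String 1: 'Ww======' → invalid (6 pad chars (max 2))
String 2: 'rfS7Cg==' → valid
String 3: 'sQ==' → valid

Answer: no yes yes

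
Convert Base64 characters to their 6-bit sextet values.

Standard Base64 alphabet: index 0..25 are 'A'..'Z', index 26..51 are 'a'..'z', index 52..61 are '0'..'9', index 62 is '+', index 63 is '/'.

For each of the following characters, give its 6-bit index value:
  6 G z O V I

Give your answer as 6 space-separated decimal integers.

Answer: 58 6 51 14 21 8

Derivation:
'6': 0..9 range, 52 + ord('6') − ord('0') = 58
'G': A..Z range, ord('G') − ord('A') = 6
'z': a..z range, 26 + ord('z') − ord('a') = 51
'O': A..Z range, ord('O') − ord('A') = 14
'V': A..Z range, ord('V') − ord('A') = 21
'I': A..Z range, ord('I') − ord('A') = 8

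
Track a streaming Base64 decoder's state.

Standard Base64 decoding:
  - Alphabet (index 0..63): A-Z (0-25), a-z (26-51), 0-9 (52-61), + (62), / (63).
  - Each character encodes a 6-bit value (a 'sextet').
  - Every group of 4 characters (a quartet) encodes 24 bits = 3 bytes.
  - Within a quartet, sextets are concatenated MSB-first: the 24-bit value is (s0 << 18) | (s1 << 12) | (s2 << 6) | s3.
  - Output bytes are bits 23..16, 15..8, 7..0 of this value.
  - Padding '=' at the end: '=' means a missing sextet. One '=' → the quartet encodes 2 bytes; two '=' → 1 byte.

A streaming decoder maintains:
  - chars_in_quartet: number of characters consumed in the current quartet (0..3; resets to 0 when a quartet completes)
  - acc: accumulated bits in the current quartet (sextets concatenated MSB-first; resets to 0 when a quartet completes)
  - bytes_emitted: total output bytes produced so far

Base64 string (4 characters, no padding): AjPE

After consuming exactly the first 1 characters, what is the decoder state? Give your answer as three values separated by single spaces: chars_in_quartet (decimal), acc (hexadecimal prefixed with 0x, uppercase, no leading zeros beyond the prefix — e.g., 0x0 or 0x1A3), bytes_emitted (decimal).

After char 0 ('A'=0): chars_in_quartet=1 acc=0x0 bytes_emitted=0

Answer: 1 0x0 0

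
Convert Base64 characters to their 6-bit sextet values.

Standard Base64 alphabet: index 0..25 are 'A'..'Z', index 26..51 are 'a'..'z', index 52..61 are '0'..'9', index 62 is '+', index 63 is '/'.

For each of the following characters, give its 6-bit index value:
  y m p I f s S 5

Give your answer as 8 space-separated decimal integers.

Answer: 50 38 41 8 31 44 18 57

Derivation:
'y': a..z range, 26 + ord('y') − ord('a') = 50
'm': a..z range, 26 + ord('m') − ord('a') = 38
'p': a..z range, 26 + ord('p') − ord('a') = 41
'I': A..Z range, ord('I') − ord('A') = 8
'f': a..z range, 26 + ord('f') − ord('a') = 31
's': a..z range, 26 + ord('s') − ord('a') = 44
'S': A..Z range, ord('S') − ord('A') = 18
'5': 0..9 range, 52 + ord('5') − ord('0') = 57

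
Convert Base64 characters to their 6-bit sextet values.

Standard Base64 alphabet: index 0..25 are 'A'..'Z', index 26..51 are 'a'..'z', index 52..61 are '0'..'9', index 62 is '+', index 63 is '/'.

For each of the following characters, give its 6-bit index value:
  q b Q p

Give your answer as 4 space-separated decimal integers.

Answer: 42 27 16 41

Derivation:
'q': a..z range, 26 + ord('q') − ord('a') = 42
'b': a..z range, 26 + ord('b') − ord('a') = 27
'Q': A..Z range, ord('Q') − ord('A') = 16
'p': a..z range, 26 + ord('p') − ord('a') = 41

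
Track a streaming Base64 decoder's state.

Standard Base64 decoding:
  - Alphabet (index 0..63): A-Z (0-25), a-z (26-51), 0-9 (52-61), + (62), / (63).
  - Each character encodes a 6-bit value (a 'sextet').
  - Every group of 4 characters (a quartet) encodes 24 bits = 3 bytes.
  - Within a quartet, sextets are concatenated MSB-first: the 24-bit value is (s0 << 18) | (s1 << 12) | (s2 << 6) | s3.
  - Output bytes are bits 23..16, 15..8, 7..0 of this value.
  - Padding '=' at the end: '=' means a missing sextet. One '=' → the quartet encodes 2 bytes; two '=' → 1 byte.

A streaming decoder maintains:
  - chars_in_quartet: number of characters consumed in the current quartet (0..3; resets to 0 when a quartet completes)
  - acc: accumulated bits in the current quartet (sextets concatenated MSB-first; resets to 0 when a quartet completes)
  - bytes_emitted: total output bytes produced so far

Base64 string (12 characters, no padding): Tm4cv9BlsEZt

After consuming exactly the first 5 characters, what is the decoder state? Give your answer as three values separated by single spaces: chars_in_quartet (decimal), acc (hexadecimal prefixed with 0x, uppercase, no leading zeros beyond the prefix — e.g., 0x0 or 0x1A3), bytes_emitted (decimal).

After char 0 ('T'=19): chars_in_quartet=1 acc=0x13 bytes_emitted=0
After char 1 ('m'=38): chars_in_quartet=2 acc=0x4E6 bytes_emitted=0
After char 2 ('4'=56): chars_in_quartet=3 acc=0x139B8 bytes_emitted=0
After char 3 ('c'=28): chars_in_quartet=4 acc=0x4E6E1C -> emit 4E 6E 1C, reset; bytes_emitted=3
After char 4 ('v'=47): chars_in_quartet=1 acc=0x2F bytes_emitted=3

Answer: 1 0x2F 3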